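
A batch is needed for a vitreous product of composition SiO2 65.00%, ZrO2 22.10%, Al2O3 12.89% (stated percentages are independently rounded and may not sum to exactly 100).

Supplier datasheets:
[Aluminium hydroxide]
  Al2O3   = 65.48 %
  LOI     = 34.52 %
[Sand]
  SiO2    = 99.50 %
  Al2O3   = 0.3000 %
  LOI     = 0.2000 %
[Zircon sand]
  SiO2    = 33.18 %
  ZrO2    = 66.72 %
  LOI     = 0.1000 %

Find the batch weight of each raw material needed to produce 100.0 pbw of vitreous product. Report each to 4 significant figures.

The working math carries exact precision at each step — values along the way are displayed with 4-significant-figure rounding in the working; every reported value receives exactly one rounding. All derived quantities, which include three oxide percentages, totals, LOI, glass mass, the yield, are rebuilt in full precision, exactly as printed in the question or the answer, from the weighed amounts at 100.0 pbw of glass.
Oxide-by-oxide targets in 100.0 pbw vitreous product:
  SiO2: 65.00% × 100.0 = 65.00 pbw
  ZrO2: 22.10% × 100.0 = 22.10 pbw
  Al2O3: 12.89% × 100.0 = 12.89 pbw
Mass-balance tally per oxide using the reported weights, on the stated basis (delivered sums recover each target once rounding is allowed for):
  SiO2: 54.28·0.9950 + 33.12·0.3318 = 65.00 pbw (target 65.00 pbw)
  ZrO2: 33.12·0.6672 = 22.10 pbw (target 22.10 pbw)
  Al2O3: 19.44·0.6548 + 54.28·0.003000 = 12.89 pbw (target 12.89 pbw)
Glass-mass sanity pass: whole batch net of LOI = 99.99 pbw (per-oxide target masses sum to 99.99 pbw; versus the stated basis of 100.0 pbw — gaps are rounding artifacts).
Adding the batch up: Σ batch = 106.8 pbw; the LOI term Σ batch·LOI equals 6.852 pbw; as yield: glass ÷ batch → 93.59%.

Batch per 100.0 pbw vitreous product:
  Aluminium hydroxide: 19.44 pbw
  Sand: 54.28 pbw
  Zircon sand: 33.12 pbw
Total batch = 106.8 pbw; LOI loss = 6.852 pbw; yield = 93.59%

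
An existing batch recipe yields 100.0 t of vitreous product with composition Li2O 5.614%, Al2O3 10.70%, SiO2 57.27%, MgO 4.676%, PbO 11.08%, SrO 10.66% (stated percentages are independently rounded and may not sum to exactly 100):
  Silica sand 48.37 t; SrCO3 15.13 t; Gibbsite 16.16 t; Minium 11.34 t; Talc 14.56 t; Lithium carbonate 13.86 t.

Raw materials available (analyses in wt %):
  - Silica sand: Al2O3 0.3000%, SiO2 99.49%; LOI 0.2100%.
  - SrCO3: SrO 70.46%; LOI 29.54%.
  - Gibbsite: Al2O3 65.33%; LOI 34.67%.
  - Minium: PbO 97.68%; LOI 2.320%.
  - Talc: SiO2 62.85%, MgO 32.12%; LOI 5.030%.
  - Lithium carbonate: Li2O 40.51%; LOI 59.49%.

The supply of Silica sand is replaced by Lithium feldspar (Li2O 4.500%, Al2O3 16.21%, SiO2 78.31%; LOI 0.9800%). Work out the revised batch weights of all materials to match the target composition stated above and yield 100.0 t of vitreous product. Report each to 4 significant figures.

Revised batch per 100.0 t vitreous product:
  Lithium feldspar: 61.45 t
  SrCO3: 15.13 t
  Gibbsite: 1.131 t
  Minium: 11.34 t
  Talc: 14.56 t
  Lithium carbonate: 7.032 t
Total batch = 110.6 t; LOI loss = 10.64 t

All internal work holds full float precision from start to finish — mid-chain values appear, with 4-significant-figure rounding, within the worked lines — a single rounding yields every reported number; the derived quantities, including LOI, the six compositions, the totals, glass mass, yield, are re-derived from the batch weights on 100.0 t of glass at full float precision as written in the question or the answer.
Target masses of each oxide per 100.0 t vitreous product:
  Li2O: 5.614% × 100.0 = 5.614 t
  Al2O3: 10.70% × 100.0 = 10.70 t
  SiO2: 57.27% × 100.0 = 57.27 t
  MgO: 4.676% × 100.0 = 4.676 t
  PbO: 11.08% × 100.0 = 11.08 t
  SrO: 10.66% × 100.0 = 10.66 t
Verifying the oxide balance working from each reported weight, relative to the basis at hand (each sum matches its target mass inside rounding margins):
  Li2O: 61.45·0.04500 + 7.032·0.4051 = 5.614 t (target 5.614 t)
  Al2O3: 61.45·0.1621 + 1.131·0.6533 = 10.70 t (target 10.70 t)
  SiO2: 61.45·0.7831 + 14.56·0.6285 = 57.27 t (target 57.27 t)
  MgO: 14.56·0.3212 = 4.677 t (target 4.676 t)
  PbO: 11.34·0.9768 = 11.08 t (target 11.08 t)
  SrO: 15.13·0.7046 = 10.66 t (target 10.66 t)
Glass-mass bookkeeping: total batch − LOI = 100.0 t (per-oxide target masses sum to 100.0 t; against the stated basis, 100.0 t — deltas are rounding alone).
Total batch = Σ batch = 110.6 t; ignition loss, Σ(batch × LOI) = 10.64 t; yield, glass over the total, = 90.38%.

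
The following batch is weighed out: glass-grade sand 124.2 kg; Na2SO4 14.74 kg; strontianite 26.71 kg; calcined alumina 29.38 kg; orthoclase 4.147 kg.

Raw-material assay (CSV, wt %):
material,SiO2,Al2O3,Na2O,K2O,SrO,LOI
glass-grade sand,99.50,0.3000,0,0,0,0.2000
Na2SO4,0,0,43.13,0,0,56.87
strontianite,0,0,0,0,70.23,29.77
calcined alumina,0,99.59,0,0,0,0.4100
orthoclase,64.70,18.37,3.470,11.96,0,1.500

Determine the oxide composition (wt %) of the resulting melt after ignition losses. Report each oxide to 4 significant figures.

Glass mass = 182.4 kg (batch 199.2 − LOI 16.77).
Composition: SiO2 69.22%, Al2O3 16.66%, Na2O 3.564%, K2O 0.2719%, SrO 10.28%

The intermediate values are displayed with 4-significant-figure rounding as written; all internal work keeps exact precision at all times. A single rounding produces every reported result. The derived quantities, which include ignition loss, the yield, net glass mass, five oxide percentages, totals, are computed in full float precision, as written in the problem or answer text, starting from the weights at 182.4 kg of glass.
Mass of each oxide from the mix:
  SiO2: 124.2·0.9950 + 4.147·0.6470 = 126.3 kg
  Al2O3: 124.2·0.003000 + 29.38·0.9959 + 4.147·0.1837 = 30.39 kg
  Na2O: 14.74·0.4313 + 4.147·0.03470 = 6.501 kg
  K2O: 4.147·0.1196 = 0.4960 kg
  SrO: 26.71·0.7023 = 18.76 kg
LOI: 124.2·0.002000 + 14.74·0.5687 + 26.71·0.2977 + 29.38·0.004100 + 4.147·0.01500 = 16.77 kg
Resulting glass, batch − LOI: 199.2 − 16.77 = 182.4 kg (= Σ oxide masses)
oxide / glass × 100 gives the wt %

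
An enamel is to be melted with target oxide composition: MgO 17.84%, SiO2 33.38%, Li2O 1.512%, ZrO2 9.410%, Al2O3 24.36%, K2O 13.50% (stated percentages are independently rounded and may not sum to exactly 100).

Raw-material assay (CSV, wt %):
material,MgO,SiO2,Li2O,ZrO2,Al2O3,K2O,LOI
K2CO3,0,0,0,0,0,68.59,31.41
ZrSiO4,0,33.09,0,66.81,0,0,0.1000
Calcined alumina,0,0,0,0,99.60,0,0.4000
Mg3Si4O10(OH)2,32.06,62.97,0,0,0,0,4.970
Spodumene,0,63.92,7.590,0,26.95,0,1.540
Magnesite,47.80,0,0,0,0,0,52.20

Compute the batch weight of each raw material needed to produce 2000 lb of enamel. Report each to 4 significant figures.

Batch per 2000 lb enamel:
  K2CO3: 393.6 lb
  ZrSiO4: 281.7 lb
  Calcined alumina: 381.4 lb
  Mg3Si4O10(OH)2: 507.7 lb
  Spodumene: 398.4 lb
  Magnesite: 405.9 lb
Total batch = 2369 lb; LOI loss = 368.7 lb; yield = 84.44%

Every computation keeps full float precision from first step to last — the intermediate values are displayed rounded off to 4 significant digits across the worked steps. Every reported value takes a single rounding. All derived quantities (the six compositions, the yield, LOI, glass mass, the totals) are carried starting from the weights per 2000 lb of glass at exact precision, as written in the problem or answer text.
Oxide mass targets, per 2000 lb enamel:
  MgO: 17.84% × 2000 = 356.8 lb
  SiO2: 33.38% × 2000 = 667.6 lb
  Li2O: 1.512% × 2000 = 30.24 lb
  ZrO2: 9.410% × 2000 = 188.2 lb
  Al2O3: 24.36% × 2000 = 487.2 lb
  K2O: 13.50% × 2000 = 270.0 lb
Sums-versus-targets review working from each reported weight, against the basis in use (target by target, the sums agree net of answer rounding effects):
  MgO: 507.7·0.3206 + 405.9·0.4780 = 356.8 lb (target 356.8 lb)
  SiO2: 281.7·0.3309 + 507.7·0.6297 + 398.4·0.6392 = 667.6 lb (target 667.6 lb)
  Li2O: 398.4·0.07590 = 30.24 lb (target 30.24 lb)
  ZrO2: 281.7·0.6681 = 188.2 lb (target 188.2 lb)
  Al2O3: 381.4·0.9960 + 398.4·0.2695 = 487.2 lb (target 487.2 lb)
  K2O: 393.6·0.6859 = 270.0 lb (target 270.0 lb)
Glass-mass sanity pass: Σ batch − LOI loss = 2000 lb (the targets, summed, come to 2000 lb; stated basis 2000 lb — any gap is answer rounding).
Whole-batch sum: Σ batch = 2369 lb; LOI removed, Σ of batch·LOI: 368.7 lb; yield = glass ÷ total batch = 84.44%.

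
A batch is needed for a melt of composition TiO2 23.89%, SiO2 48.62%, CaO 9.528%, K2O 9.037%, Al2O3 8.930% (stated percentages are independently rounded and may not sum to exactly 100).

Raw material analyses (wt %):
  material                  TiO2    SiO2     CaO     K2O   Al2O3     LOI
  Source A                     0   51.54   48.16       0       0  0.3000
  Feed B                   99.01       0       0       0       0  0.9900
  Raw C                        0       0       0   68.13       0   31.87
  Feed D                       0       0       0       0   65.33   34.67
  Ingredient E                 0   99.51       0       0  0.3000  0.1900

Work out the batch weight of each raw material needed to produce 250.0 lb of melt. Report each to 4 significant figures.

Batch per 250.0 lb melt:
  Source A: 49.46 lb
  Feed B: 60.32 lb
  Raw C: 33.16 lb
  Feed D: 33.73 lb
  Ingredient E: 96.53 lb
Total batch = 273.2 lb; LOI loss = 23.19 lb; yield = 91.51%

Values along the way are displayed, rounded to four significant figures, in the working. Each numeric step keeps exact precision from start to finish. Each reported value includes exactly one rounding — derived quantities are recomputed in full float precision (yield, totals, five oxide percentages, LOI, net glass mass) using the weight values for 250.0 lb of glass, precisely as stated by the problem or answer text.
Per-oxide target masses for 250.0 lb melt:
  TiO2: 23.89% × 250.0 = 59.72 lb
  SiO2: 48.62% × 250.0 = 121.6 lb
  CaO: 9.528% × 250.0 = 23.82 lb
  K2O: 9.037% × 250.0 = 22.59 lb
  Al2O3: 8.930% × 250.0 = 22.32 lb
Oxide-by-oxide audit using the reported weights, per the basis as stated (target by target, the sums agree up to rounding of the answer):
  TiO2: 60.32·0.9901 = 59.72 lb (target 59.72 lb)
  SiO2: 49.46·0.5154 + 96.53·0.9951 = 121.5 lb (target 121.6 lb)
  CaO: 49.46·0.4816 = 23.82 lb (target 23.82 lb)
  K2O: 33.16·0.6813 = 22.59 lb (target 22.59 lb)
  Al2O3: 33.73·0.6533 + 96.53·0.003000 = 22.33 lb (target 22.32 lb)
Consistency of the glass mass: total charge less LOI = 250.0 lb (targets for the oxides total 250.0 lb; against the stated basis, 250.0 lb — a pure rounding effect).
Summing the batch: Σ batch = 273.2 lb; the LOI term Σ batch·LOI equals 23.19 lb; glass ÷ batch gives a yield of 91.51%.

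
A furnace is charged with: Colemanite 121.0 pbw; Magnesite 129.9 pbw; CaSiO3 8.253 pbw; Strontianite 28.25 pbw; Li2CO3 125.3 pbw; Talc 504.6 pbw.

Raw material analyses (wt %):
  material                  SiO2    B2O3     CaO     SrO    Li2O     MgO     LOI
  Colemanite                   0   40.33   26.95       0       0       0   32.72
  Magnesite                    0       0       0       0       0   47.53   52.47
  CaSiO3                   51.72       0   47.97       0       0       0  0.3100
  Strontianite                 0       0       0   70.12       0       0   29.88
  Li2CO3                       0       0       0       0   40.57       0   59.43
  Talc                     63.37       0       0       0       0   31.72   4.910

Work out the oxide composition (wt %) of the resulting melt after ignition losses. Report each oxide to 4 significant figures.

Full precision is maintained in every operation — the intermediate values are printed with 4-significant-figure rounding within the worked lines — every reported figure sees exactly one rounding; the derived quantities are carried in full precision (ignition loss, six oxide percentages, net glass mass, totals, the yield) starting from the weights at 701.8 pbw of glass exactly as shown in the question or the answer.
Per-oxide mass from batch:
  SiO2: 8.253·0.5172 + 504.6·0.6337 = 324.0 pbw
  B2O3: 121.0·0.4033 = 48.80 pbw
  CaO: 121.0·0.2695 + 8.253·0.4797 = 36.57 pbw
  SrO: 28.25·0.7012 = 19.81 pbw
  Li2O: 125.3·0.4057 = 50.83 pbw
  MgO: 129.9·0.4753 + 504.6·0.3172 = 221.8 pbw
LOI: 121.0·0.3272 + 129.9·0.5247 + 8.253·0.003100 + 28.25·0.2988 + 125.3·0.5943 + 504.6·0.04910 = 215.5 pbw
Glass mass = batch − LOI = 917.3 − 215.5 = 701.8 pbw (= Σ oxide masses)
each oxide over glass, ×100, is wt %

Glass mass = 701.8 pbw (batch 917.3 − LOI 215.5).
Composition: SiO2 46.17%, B2O3 6.953%, CaO 5.210%, SrO 2.822%, Li2O 7.243%, MgO 31.60%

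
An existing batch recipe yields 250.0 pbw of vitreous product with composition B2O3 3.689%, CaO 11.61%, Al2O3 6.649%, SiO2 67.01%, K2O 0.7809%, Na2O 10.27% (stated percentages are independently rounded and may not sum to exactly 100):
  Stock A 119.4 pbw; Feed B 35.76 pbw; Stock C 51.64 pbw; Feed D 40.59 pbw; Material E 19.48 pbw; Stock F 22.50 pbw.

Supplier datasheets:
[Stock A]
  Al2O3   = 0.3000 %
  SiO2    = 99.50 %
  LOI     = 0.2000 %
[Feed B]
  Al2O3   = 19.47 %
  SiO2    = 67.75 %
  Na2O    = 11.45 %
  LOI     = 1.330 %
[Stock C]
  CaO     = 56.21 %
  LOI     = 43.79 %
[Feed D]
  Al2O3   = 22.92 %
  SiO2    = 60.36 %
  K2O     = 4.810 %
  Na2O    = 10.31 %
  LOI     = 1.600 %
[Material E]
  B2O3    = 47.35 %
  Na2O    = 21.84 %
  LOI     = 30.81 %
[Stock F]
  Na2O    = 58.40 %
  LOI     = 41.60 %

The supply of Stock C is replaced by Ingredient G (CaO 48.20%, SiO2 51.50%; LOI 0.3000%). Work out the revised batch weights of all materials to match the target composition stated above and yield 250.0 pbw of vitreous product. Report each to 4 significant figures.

Revised batch per 250.0 pbw vitreous product:
  Stock A: 87.90 pbw
  Feed B: 36.24 pbw
  Ingredient G: 60.22 pbw
  Feed D: 40.59 pbw
  Material E: 19.48 pbw
  Stock F: 22.41 pbw
Total batch = 266.8 pbw; LOI loss = 16.81 pbw

Mid-chain values are rounded to four significant digits when displayed. All internal work holds exact precision all the way through — a single rounding yields each reported value — derived quantities are re-derived starting from the weights at 250.0 pbw of glass at exact precision (ignition loss, totals, the yield, six oxide percentages, net glass mass) as set out in either problem or answer.
Oxide mass targets, per 250.0 pbw vitreous product:
  B2O3: 3.689% × 250.0 = 9.222 pbw
  CaO: 11.61% × 250.0 = 29.02 pbw
  Al2O3: 6.649% × 250.0 = 16.62 pbw
  SiO2: 67.01% × 250.0 = 167.5 pbw
  K2O: 0.7809% × 250.0 = 1.952 pbw
  Na2O: 10.27% × 250.0 = 25.68 pbw
Oxide-by-oxide audit on the weights just shown, on the stated basis (target by target, the sums agree up to rounding of the answer):
  B2O3: 19.48·0.4735 = 9.224 pbw (target 9.222 pbw)
  CaO: 60.22·0.4820 = 29.03 pbw (target 29.02 pbw)
  Al2O3: 87.90·0.003000 + 36.24·0.1947 + 40.59·0.2292 = 16.62 pbw (target 16.62 pbw)
  SiO2: 87.90·0.9950 + 36.24·0.6775 + 60.22·0.5150 + 40.59·0.6036 = 167.5 pbw (target 167.5 pbw)
  K2O: 40.59·0.04810 = 1.952 pbw (target 1.952 pbw)
  Na2O: 36.24·0.1145 + 40.59·0.1031 + 19.48·0.2184 + 22.41·0.5840 = 25.68 pbw (target 25.68 pbw)
Glass-mass sanity pass: total batch − LOI = 250.0 pbw (per-oxide target masses sum to 250.0 pbw; against the stated basis, 250.0 pbw — gaps are rounding artifacts).
Batch grand total — Σ batch = 266.8 pbw; LOI loss = Σ batch·LOI = 16.81 pbw; yield: glass divided by total = 93.70%.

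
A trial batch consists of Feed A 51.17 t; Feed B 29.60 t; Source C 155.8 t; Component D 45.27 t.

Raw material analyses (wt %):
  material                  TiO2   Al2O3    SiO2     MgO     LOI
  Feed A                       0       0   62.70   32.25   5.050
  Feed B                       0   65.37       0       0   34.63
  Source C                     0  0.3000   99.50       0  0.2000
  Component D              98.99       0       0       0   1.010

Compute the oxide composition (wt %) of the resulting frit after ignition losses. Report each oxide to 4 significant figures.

Glass mass = 268.2 t (batch 281.8 − LOI 13.60).
Composition: TiO2 16.71%, Al2O3 7.388%, SiO2 69.75%, MgO 6.152%

Mid-chain values are shown (rounded to four significant digits) when written out — the working math keeps exact precision at each step — each reported figure is rounded a single time — all derived quantities, including LOI, totals, the four compositions, the yield, net glass mass, are computed using the weight values on 268.2 t of glass in full float precision exactly as shown in the problem or answer text.
Oxide-by-oxide delivered mass:
  TiO2: 45.27·0.9899 = 44.81 t
  Al2O3: 29.60·0.6537 + 155.8·0.003000 = 19.82 t
  SiO2: 51.17·0.6270 + 155.8·0.9950 = 187.1 t
  MgO: 51.17·0.3225 = 16.50 t
LOI: 51.17·0.05050 + 29.60·0.3463 + 155.8·0.002000 + 45.27·0.01010 = 13.60 t
Glass = total batch minus LOI = 281.8 − 13.60 = 268.2 t (= the summed oxide contributions)
oxide / glass × 100 gives the wt %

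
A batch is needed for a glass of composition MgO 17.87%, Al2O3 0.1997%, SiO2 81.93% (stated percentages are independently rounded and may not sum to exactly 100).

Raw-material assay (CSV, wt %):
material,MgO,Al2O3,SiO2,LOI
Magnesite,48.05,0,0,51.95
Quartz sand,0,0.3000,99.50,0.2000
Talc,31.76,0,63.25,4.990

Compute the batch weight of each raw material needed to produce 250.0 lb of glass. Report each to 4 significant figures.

Batch per 250.0 lb glass:
  Magnesite: 51.97 lb
  Quartz sand: 166.4 lb
  Talc: 62.04 lb
Total batch = 280.4 lb; LOI loss = 30.43 lb; yield = 89.15%

Every computation carries full precision throughout; mid-chain values appear rounded to 4 significant digits when written out — each reported result is rounded just once. All derived quantities are computed from the weighed amounts on 250.0 lb of glass at exact precision (ignition loss, the yield, totals, net glass mass, the three compositions), as given in the problem or the answer.
Oxide-by-oxide targets in 250.0 lb glass:
  MgO: 17.87% × 250.0 = 44.68 lb
  Al2O3: 0.1997% × 250.0 = 0.4992 lb
  SiO2: 81.93% × 250.0 = 204.8 lb
Mass-balance tally per oxide per the reported batch figures, under the basis named above (sum by sum, the targets are met within answer rounding):
  MgO: 51.97·0.4805 + 62.04·0.3176 = 44.68 lb (target 44.68 lb)
  Al2O3: 166.4·0.003000 = 0.4992 lb (target 0.4992 lb)
  SiO2: 166.4·0.9950 + 62.04·0.6325 = 204.8 lb (target 204.8 lb)
Glass-mass bookkeeping: whole batch net of LOI = 250.0 lb (the targets, summed, come to 250.0 lb; against the stated basis, 250.0 lb — a pure rounding effect).
Whole-batch sum: Σ batch = 280.4 lb; Σ batch·LOI gives LOI loss = 30.43 lb; yield = glass ÷ total batch = 89.15%.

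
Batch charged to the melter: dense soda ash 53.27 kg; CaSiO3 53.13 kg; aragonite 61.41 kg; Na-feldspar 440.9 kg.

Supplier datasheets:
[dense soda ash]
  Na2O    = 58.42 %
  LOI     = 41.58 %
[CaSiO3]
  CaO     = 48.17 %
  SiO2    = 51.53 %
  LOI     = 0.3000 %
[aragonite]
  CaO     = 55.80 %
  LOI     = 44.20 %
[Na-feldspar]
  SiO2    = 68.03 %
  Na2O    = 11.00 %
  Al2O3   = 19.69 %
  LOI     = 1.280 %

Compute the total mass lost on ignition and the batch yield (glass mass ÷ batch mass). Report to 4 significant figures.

LOI loss = 55.10 kg; glass = 553.6 kg; yield = 90.95%

In-progress results are displayed, rounded to four significant digits, across the worked steps — the working math carries full precision in every operation — every reported number receives exactly one rounding — derived quantities are carried at full precision (LOI, four oxide percentages, yield, totals, net glass mass) starting from the weights per 553.6 kg of glass exactly as shown in problem or answer.
Loss on ignition, line by line:
  dense soda ash: 53.27 × 0.4158 = 22.15 kg
  CaSiO3: 53.13 × 0.003000 = 0.1594 kg
  aragonite: 61.41 × 0.4420 = 27.14 kg
  Na-feldspar: 440.9 × 0.01280 = 5.644 kg
Total LOI = 55.10 kg
Glass = batch − LOI = 608.7 − 55.10 = 553.6 kg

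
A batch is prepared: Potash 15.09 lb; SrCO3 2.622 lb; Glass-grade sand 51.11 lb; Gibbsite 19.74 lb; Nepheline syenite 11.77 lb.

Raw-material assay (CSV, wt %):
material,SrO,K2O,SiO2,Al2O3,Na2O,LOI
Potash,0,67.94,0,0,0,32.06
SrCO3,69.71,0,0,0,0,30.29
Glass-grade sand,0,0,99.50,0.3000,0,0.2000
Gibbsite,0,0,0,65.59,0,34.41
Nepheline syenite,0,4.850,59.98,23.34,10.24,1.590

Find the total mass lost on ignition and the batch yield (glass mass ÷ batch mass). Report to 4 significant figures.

Every computation keeps full float precision throughout; intermediates are displayed rounded to four significant digits as written. Exactly one rounding is applied to every reported result. All derived quantities, which include the yield, the five compositions, ignition loss, glass mass, totals, are re-derived in full precision, precisely as stated by the problem or the answer, using the weight values on 87.62 lb of glass.
Loss on ignition, line by line:
  Potash: 15.09 × 0.3206 = 4.838 lb
  SrCO3: 2.622 × 0.3029 = 0.7942 lb
  Glass-grade sand: 51.11 × 0.002000 = 0.1022 lb
  Gibbsite: 19.74 × 0.3441 = 6.793 lb
  Nepheline syenite: 11.77 × 0.01590 = 0.1871 lb
Total LOI = 12.71 lb
Glass = batch − LOI = 100.3 − 12.71 = 87.62 lb

LOI loss = 12.71 lb; glass = 87.62 lb; yield = 87.33%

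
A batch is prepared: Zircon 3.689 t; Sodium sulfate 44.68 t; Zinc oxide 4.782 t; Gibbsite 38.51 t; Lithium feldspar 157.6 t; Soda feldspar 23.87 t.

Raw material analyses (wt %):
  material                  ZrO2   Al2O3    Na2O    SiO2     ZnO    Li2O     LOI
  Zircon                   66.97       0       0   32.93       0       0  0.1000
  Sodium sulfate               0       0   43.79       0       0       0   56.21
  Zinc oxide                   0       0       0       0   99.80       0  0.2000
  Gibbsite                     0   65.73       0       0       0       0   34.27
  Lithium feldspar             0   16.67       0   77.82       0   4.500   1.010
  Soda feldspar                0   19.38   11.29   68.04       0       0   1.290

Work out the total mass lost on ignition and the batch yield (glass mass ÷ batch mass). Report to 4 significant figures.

The working math carries full precision at every stage; rounding to four significant figures governs every intermediate as printed. A single rounding finalizes every reported result. The derived quantities, which include totals, LOI, yield, six oxide percentages, glass mass, are computed at exact precision, as given in problem or answer, from the batch weights for 232.9 t of glass.
LOI of each material in turn:
  Zircon: 3.689 × 0.001000 = 0.003689 t
  Sodium sulfate: 44.68 × 0.5621 = 25.11 t
  Zinc oxide: 4.782 × 0.002000 = 0.009564 t
  Gibbsite: 38.51 × 0.3427 = 13.20 t
  Lithium feldspar: 157.6 × 0.01010 = 1.592 t
  Soda feldspar: 23.87 × 0.01290 = 0.3079 t
Total LOI = 40.22 t
Glass = batch − LOI = 273.1 − 40.22 = 232.9 t

LOI loss = 40.22 t; glass = 232.9 t; yield = 85.27%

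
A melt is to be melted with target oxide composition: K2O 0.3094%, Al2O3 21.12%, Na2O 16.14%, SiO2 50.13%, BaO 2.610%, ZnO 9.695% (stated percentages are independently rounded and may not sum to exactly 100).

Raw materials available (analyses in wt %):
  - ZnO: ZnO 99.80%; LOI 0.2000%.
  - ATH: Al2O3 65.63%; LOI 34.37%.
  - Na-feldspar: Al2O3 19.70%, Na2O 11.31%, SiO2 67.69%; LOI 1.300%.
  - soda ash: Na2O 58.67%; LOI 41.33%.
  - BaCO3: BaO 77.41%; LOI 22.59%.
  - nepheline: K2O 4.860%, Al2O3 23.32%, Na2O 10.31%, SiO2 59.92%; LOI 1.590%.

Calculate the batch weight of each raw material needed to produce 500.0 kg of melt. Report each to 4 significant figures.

In-progress results are shown, with 4-significant-digit rounding, across the worked steps; the whole derivation holds full float precision at all times. Every reported value undergoes a single rounding — the derived quantities (the totals, glass mass, yield, ignition loss, the six compositions) are computed using the weight values for 500.0 kg of glass in full float precision, exactly as shown in either problem or answer.
Target masses of each oxide per 500.0 kg melt:
  K2O: 0.3094% × 500.0 = 1.547 kg
  Al2O3: 21.12% × 500.0 = 105.6 kg
  Na2O: 16.14% × 500.0 = 80.70 kg
  SiO2: 50.13% × 500.0 = 250.6 kg
  BaO: 2.610% × 500.0 = 13.05 kg
  ZnO: 9.695% × 500.0 = 48.48 kg
Balance tally, oxide-wise, on the weights just shown, per the basis as stated (oxide sums agree with the targets net of answer rounding effects):
  K2O: 31.83·0.04860 = 1.547 kg (target 1.547 kg)
  Al2O3: 46.90·0.6563 + 342.1·0.1970 + 31.83·0.2332 = 105.6 kg (target 105.6 kg)
  Na2O: 342.1·0.1131 + 66.01·0.5867 + 31.83·0.1031 = 80.70 kg (target 80.70 kg)
  SiO2: 342.1·0.6769 + 31.83·0.5992 = 250.6 kg (target 250.6 kg)
  BaO: 16.86·0.7741 = 13.05 kg (target 13.05 kg)
  ZnO: 48.57·0.9980 = 48.47 kg (target 48.48 kg)
Glass-mass sanity pass: the batch minus its LOI: 500.0 kg (summing oxide targets gives 500.0 kg; stated basis 500.0 kg — rounding explains the deltas).
Batch total: Σ batch = 552.3 kg; LOI loss = Σ batch·LOI = 52.26 kg; yield: glass divided by total = 90.54%.

Batch per 500.0 kg melt:
  ZnO: 48.57 kg
  ATH: 46.90 kg
  Na-feldspar: 342.1 kg
  soda ash: 66.01 kg
  BaCO3: 16.86 kg
  nepheline: 31.83 kg
Total batch = 552.3 kg; LOI loss = 52.26 kg; yield = 90.54%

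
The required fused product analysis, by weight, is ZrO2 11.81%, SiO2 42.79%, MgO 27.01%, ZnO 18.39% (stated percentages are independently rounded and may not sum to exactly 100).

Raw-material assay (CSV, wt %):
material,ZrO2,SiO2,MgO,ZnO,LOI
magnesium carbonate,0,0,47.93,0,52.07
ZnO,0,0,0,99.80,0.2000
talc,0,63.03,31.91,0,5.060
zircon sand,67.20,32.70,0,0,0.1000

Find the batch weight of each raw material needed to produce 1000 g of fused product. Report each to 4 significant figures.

Batch per 1000 g fused product:
  magnesium carbonate: 172.3 g
  ZnO: 184.3 g
  talc: 587.7 g
  zircon sand: 175.7 g
Total batch = 1120 g; LOI loss = 120.0 g; yield = 89.29%

Intermediates are displayed (rounded to 4 significant digits) between the steps; the whole derivation carries full float precision from first step to last — each reported result receives exactly one rounding; derived quantities (the four compositions, LOI, the yield, totals, glass mass) are computed at exact precision from the batch weights on 1000 g of glass, as they appear in the question or the answer.
Oxide-by-oxide targets in 1000 g fused product:
  ZrO2: 11.81% × 1000 = 118.1 g
  SiO2: 42.79% × 1000 = 427.9 g
  MgO: 27.01% × 1000 = 270.1 g
  ZnO: 18.39% × 1000 = 183.9 g
Per-oxide balance check per the reported batch figures, at the basis given (oxide sums agree with the targets net of answer rounding effects):
  ZrO2: 175.7·0.6720 = 118.1 g (target 118.1 g)
  SiO2: 587.7·0.6303 + 175.7·0.3270 = 427.9 g (target 427.9 g)
  MgO: 172.3·0.4793 + 587.7·0.3191 = 270.1 g (target 270.1 g)
  ZnO: 184.3·0.9980 = 183.9 g (target 183.9 g)
Auditing the glass mass value: total charge less LOI = 1000 g (the targets, summed, come to 1000 g; against the stated basis, 1000 g — rounding explains the deltas).
Summing the batch: Σ batch = 1120 g; LOI removed, Σ of batch·LOI: 120.0 g; glass ÷ batch gives a yield of 89.29%.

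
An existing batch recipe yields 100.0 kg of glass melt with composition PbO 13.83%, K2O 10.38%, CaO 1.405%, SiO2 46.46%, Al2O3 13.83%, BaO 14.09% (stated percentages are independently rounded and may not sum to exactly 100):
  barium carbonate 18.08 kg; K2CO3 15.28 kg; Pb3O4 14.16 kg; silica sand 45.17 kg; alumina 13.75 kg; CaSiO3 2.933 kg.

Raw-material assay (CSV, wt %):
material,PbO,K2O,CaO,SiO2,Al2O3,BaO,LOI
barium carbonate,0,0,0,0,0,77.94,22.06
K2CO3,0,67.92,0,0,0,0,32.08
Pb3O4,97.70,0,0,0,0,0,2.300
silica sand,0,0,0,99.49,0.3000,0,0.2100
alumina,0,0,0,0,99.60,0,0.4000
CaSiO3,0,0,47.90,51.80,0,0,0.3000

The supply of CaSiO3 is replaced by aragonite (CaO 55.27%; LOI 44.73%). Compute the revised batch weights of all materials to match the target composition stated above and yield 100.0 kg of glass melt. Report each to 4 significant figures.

Revised batch per 100.0 kg glass melt:
  barium carbonate: 18.08 kg
  K2CO3: 15.28 kg
  Pb3O4: 14.16 kg
  silica sand: 46.70 kg
  alumina: 13.74 kg
  aragonite: 2.542 kg
Total batch = 110.5 kg; LOI loss = 10.51 kg

Each numeric step holds full precision in all steps — working values are shown, with 4-significant-figure rounding, alongside each step — each reported number carries a single rounding; the derived quantities, including the yield, totals, net glass mass, the six compositions, ignition loss, are computed from the weighed amounts per 100.0 kg of glass in full precision as set out in question or answer.
Target oxide masses per 100.0 kg glass melt:
  PbO: 13.83% × 100.0 = 13.83 kg
  K2O: 10.38% × 100.0 = 10.38 kg
  CaO: 1.405% × 100.0 = 1.405 kg
  SiO2: 46.46% × 100.0 = 46.46 kg
  Al2O3: 13.83% × 100.0 = 13.83 kg
  BaO: 14.09% × 100.0 = 14.09 kg
Balance tally, oxide-wise, on the weights just shown, on the stated basis (target by target, the sums agree within answer rounding):
  PbO: 14.16·0.9770 = 13.83 kg (target 13.83 kg)
  K2O: 15.28·0.6792 = 10.38 kg (target 10.38 kg)
  CaO: 2.542·0.5527 = 1.405 kg (target 1.405 kg)
  SiO2: 46.70·0.9949 = 46.46 kg (target 46.46 kg)
  Al2O3: 46.70·0.003000 + 13.74·0.9960 = 13.83 kg (target 13.83 kg)
  BaO: 18.08·0.7794 = 14.09 kg (target 14.09 kg)
Glass-mass sanity pass: whole batch net of LOI = 100.0 kg (oxide target masses add up to 100.0 kg; the stated basis being 100.0 kg — a pure rounding effect).
Adding the batch up: Σ batch = 110.5 kg; the LOI term Σ batch·LOI equals 10.51 kg; the yield ratio, glass ÷ batch: 90.49%.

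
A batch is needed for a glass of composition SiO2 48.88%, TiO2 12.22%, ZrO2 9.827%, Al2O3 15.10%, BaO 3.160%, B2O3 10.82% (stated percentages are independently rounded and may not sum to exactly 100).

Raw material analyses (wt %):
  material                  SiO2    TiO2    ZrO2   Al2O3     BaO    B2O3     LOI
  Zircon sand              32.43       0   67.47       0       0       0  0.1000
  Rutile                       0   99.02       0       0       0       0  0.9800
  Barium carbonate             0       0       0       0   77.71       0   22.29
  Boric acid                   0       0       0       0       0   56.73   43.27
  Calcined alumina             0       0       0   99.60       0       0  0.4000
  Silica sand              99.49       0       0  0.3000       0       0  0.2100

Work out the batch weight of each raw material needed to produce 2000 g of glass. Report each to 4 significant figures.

Batch per 2000 g glass:
  Zircon sand: 291.3 g
  Rutile: 246.8 g
  Barium carbonate: 81.33 g
  Boric acid: 381.5 g
  Calcined alumina: 300.5 g
  Silica sand: 887.7 g
Total batch = 2189 g; LOI loss = 189.0 g; yield = 91.37%

All arithmetic holds exact precision at all times; rounding to 4 significant digits applies to every in-between result as displayed. Each reported number is rounded exactly once. All derived quantities (the totals, net glass mass, the yield, six oxide percentages, LOI) are carried in full float precision using the weight values for 2000 g of glass precisely as stated by problem or answer.
Oxide mass targets, per 2000 g glass:
  SiO2: 48.88% × 2000 = 977.6 g
  TiO2: 12.22% × 2000 = 244.4 g
  ZrO2: 9.827% × 2000 = 196.5 g
  Al2O3: 15.10% × 2000 = 302.0 g
  BaO: 3.160% × 2000 = 63.20 g
  B2O3: 10.82% × 2000 = 216.4 g
A balance pass over the oxides, working from each reported weight, relative to the basis at hand (delivered sums recover each target within answer rounding):
  SiO2: 291.3·0.3243 + 887.7·0.9949 = 977.6 g (target 977.6 g)
  TiO2: 246.8·0.9902 = 244.4 g (target 244.4 g)
  ZrO2: 291.3·0.6747 = 196.5 g (target 196.5 g)
  Al2O3: 300.5·0.9960 + 887.7·0.003000 = 302.0 g (target 302.0 g)
  BaO: 81.33·0.7771 = 63.20 g (target 63.20 g)
  B2O3: 381.5·0.5673 = 216.4 g (target 216.4 g)
Mass balance on the glass: total charge less LOI = 2000 g (summing oxide targets gives 2000 g; against the stated basis, 2000 g — differing by rounding only).
Whole-batch sum: Σ batch = 2189 g; Σ batch·LOI gives LOI loss = 189.0 g; as yield: glass ÷ batch → 91.37%.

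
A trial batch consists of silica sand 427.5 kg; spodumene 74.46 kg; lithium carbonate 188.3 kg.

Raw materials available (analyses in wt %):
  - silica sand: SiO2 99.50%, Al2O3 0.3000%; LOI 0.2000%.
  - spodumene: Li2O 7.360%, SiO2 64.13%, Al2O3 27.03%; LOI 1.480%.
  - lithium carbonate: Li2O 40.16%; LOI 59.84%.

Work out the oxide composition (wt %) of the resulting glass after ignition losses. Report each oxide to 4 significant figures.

Glass mass = 575.6 kg (batch 690.3 − LOI 114.6).
Composition: Li2O 14.09%, SiO2 82.19%, Al2O3 3.719%

The whole derivation runs at exact precision from first step to last; mid-chain values are displayed with 4-significant-figure rounding in the printout. A single rounding completes every reported result — derived quantities, including the totals, three oxide percentages, ignition loss, net glass mass, the yield, are carried from the batch weights for 575.6 kg of glass at full precision, as they appear in the question or the answer.
Mass of each oxide from the mix:
  Li2O: 74.46·0.07360 + 188.3·0.4016 = 81.10 kg
  SiO2: 427.5·0.9950 + 74.46·0.6413 = 473.1 kg
  Al2O3: 427.5·0.003000 + 74.46·0.2703 = 21.41 kg
LOI: 427.5·0.002000 + 74.46·0.01480 + 188.3·0.5984 = 114.6 kg
Resulting glass, batch − LOI: 690.3 − 114.6 = 575.6 kg (equal to the oxide-mass sum)
wt % = oxide mass / glass mass × 100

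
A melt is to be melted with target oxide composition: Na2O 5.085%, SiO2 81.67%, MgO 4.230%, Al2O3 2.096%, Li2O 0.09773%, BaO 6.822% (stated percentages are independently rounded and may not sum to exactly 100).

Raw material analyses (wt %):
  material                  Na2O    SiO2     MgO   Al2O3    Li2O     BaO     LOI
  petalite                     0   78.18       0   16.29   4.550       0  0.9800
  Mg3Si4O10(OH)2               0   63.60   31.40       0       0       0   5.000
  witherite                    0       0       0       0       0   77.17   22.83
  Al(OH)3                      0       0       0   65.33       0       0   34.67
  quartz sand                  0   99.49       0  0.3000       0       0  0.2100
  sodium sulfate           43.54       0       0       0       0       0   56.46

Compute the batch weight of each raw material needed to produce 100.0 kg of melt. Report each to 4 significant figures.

Batch per 100.0 kg melt:
  petalite: 2.148 kg
  Mg3Si4O10(OH)2: 13.47 kg
  witherite: 8.840 kg
  Al(OH)3: 2.343 kg
  quartz sand: 71.79 kg
  sodium sulfate: 11.68 kg
Total batch = 110.3 kg; LOI loss = 10.27 kg; yield = 90.69%

All arithmetic holds full precision from first step to last — values along the way are printed, with 4-significant-digit rounding, when written out — each reported figure carries a single rounding — all derived quantities are recomputed from the batch weights at 100.0 kg of glass at full float precision (the totals, net glass mass, the six compositions, yield, ignition loss), as set out in problem or answer.
Per-oxide target masses for 100.0 kg melt:
  Na2O: 5.085% × 100.0 = 5.085 kg
  SiO2: 81.67% × 100.0 = 81.67 kg
  MgO: 4.230% × 100.0 = 4.230 kg
  Al2O3: 2.096% × 100.0 = 2.096 kg
  Li2O: 0.09773% × 100.0 = 0.09773 kg
  BaO: 6.822% × 100.0 = 6.822 kg
Sums-versus-targets review with the batch weights as given, against the basis in use (sum by sum, the targets are met within answer rounding):
  Na2O: 11.68·0.4354 = 5.085 kg (target 5.085 kg)
  SiO2: 2.148·0.7818 + 13.47·0.6360 + 71.79·0.9949 = 81.67 kg (target 81.67 kg)
  MgO: 13.47·0.3140 = 4.230 kg (target 4.230 kg)
  Al2O3: 2.148·0.1629 + 2.343·0.6533 + 71.79·0.003000 = 2.096 kg (target 2.096 kg)
  Li2O: 2.148·0.04550 = 0.09773 kg (target 0.09773 kg)
  BaO: 8.840·0.7717 = 6.822 kg (target 6.822 kg)
Glass-mass bookkeeping: Σ batch − LOI loss = 100.0 kg (the Σ of target masses is 100.0 kg; with the basis standing at 100.0 kg — a pure rounding effect).
Whole-batch sum: Σ batch = 110.3 kg; ignition loss, Σ(batch × LOI) = 10.27 kg; yield, glass over the total, = 90.69%.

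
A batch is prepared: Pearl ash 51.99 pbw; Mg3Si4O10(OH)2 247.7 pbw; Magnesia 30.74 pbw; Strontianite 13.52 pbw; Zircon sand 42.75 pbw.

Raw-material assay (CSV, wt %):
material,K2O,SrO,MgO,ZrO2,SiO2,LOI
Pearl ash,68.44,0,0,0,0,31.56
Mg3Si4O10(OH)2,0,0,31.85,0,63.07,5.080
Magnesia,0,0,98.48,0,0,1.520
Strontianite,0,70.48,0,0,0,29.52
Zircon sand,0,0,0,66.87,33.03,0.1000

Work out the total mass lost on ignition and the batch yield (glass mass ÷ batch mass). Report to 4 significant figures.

LOI loss = 33.49 pbw; glass = 353.2 pbw; yield = 91.34%

Values along the way are shown rounded to 4 significant figures within the worked lines; the working math keeps exact precision through every step — every reported value sees exactly one rounding. The derived quantities are computed at full float precision (LOI, the five compositions, the totals, net glass mass, the yield) from the batch weights per 353.2 pbw of glass as written in problem or answer.
Loss on ignition, line by line:
  Pearl ash: 51.99 × 0.3156 = 16.41 pbw
  Mg3Si4O10(OH)2: 247.7 × 0.05080 = 12.58 pbw
  Magnesia: 30.74 × 0.01520 = 0.4672 pbw
  Strontianite: 13.52 × 0.2952 = 3.991 pbw
  Zircon sand: 42.75 × 0.001000 = 0.04275 pbw
Total LOI = 33.49 pbw
Glass = batch − LOI = 386.7 − 33.49 = 353.2 pbw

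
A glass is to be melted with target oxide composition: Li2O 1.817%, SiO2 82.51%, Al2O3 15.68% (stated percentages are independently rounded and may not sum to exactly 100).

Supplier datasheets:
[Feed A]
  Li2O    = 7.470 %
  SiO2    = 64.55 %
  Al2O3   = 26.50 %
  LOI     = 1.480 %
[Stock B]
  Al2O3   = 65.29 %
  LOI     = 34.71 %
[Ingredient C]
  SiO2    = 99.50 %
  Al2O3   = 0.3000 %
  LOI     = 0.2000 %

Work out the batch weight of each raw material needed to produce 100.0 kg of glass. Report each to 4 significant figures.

Every computation runs at full float precision through the solve; mid-chain values appear, rounded to four significant digits, alongside each step — each reported number takes just one rounding — derived quantities, which include ignition loss, the yield, totals, the three compositions, net glass mass, are carried in full precision, exactly as shown in the problem or the answer, starting from the weights for 100.0 kg of glass.
Per-oxide target masses for 100.0 kg glass:
  Li2O: 1.817% × 100.0 = 1.817 kg
  SiO2: 82.51% × 100.0 = 82.51 kg
  Al2O3: 15.68% × 100.0 = 15.68 kg
Verifying the oxide balance on the weights just shown, versus the basis set out (every target is met by its sum once rounding is allowed for):
  Li2O: 24.32·0.07470 = 1.817 kg (target 1.817 kg)
  SiO2: 24.32·0.6455 + 67.14·0.9950 = 82.50 kg (target 82.51 kg)
  Al2O3: 24.32·0.2650 + 13.83·0.6529 + 67.14·0.003000 = 15.68 kg (target 15.68 kg)
Glass-mass sanity pass: the batch minus its LOI: 100.0 kg (summing oxide targets gives 100.0 kg; against the stated basis, 100.0 kg — deltas are rounding alone).
Adding the batch up: Σ batch = 105.3 kg; Σ batch·LOI gives LOI loss = 5.295 kg; as yield: glass ÷ batch → 94.97%.

Batch per 100.0 kg glass:
  Feed A: 24.32 kg
  Stock B: 13.83 kg
  Ingredient C: 67.14 kg
Total batch = 105.3 kg; LOI loss = 5.295 kg; yield = 94.97%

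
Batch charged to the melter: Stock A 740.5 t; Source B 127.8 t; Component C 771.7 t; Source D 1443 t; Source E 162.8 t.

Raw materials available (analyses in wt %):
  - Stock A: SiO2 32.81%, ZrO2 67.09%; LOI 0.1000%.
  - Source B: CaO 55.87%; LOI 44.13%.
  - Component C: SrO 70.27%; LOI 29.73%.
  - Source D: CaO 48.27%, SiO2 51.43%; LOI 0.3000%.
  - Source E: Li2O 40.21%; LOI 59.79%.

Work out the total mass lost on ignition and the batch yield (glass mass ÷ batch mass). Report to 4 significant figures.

LOI loss = 388.2 t; glass = 2858 t; yield = 88.04%

In-progress results are printed, rounded to 4 significant figures, on the page — each numeric step runs at exact precision through every step; every reported number is rounded a single time. The derived quantities (yield, glass mass, the five compositions, LOI, the totals) are computed in full precision starting from the weights for 2858 t of glass, precisely as stated by question or answer.
Per-material ignition loss:
  Stock A: 740.5 × 0.001000 = 0.7405 t
  Source B: 127.8 × 0.4413 = 56.40 t
  Component C: 771.7 × 0.2973 = 229.4 t
  Source D: 1443 × 0.003000 = 4.329 t
  Source E: 162.8 × 0.5979 = 97.34 t
Total LOI = 388.2 t
Glass = batch − LOI = 3246 − 388.2 = 2858 t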